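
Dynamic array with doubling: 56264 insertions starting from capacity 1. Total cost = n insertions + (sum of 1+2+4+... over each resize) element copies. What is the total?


n = 56264
Insertion costs: 56264
Resizes copy 1, 2, 4, ... up to the largest power of 2 that is <= n-1 = 56263, i.e. 32768.
Copy costs = 1 + 2 + 4 + 8 + 16 + 32 + 64 + 128 + 256 + 512 + 1024 + 2048 + 4096 + 8192 + 16384 + 32768 = 65535
Total = 56264 + 65535 = 121799


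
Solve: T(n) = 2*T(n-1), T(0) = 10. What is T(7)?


Unrolling:
T(7) = 2*T(6) = 2^2*T(5) = ... = 2^7*T(0)
= 2^7 * 10
= 128 * 10 = 1280


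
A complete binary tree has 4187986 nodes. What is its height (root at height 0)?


In a complete binary tree, level k holds nodes 2^k .. 2^(k+1)-1 (1-indexed).
Height = floor(log2(n)) = floor(log2(4187986)) = 21
Check: 2^21 = 2097152 <= 4187986 < 4194304 = 2^22


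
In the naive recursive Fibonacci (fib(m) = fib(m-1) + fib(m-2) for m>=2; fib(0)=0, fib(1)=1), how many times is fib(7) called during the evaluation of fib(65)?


Let N(m) = number of times fib(m) is called while evaluating fib(65).
N(65) = 1 (the initial call).
N(64) = 1 (only fib(65) calls it).
For 1 <= m <= 63: fib(m) is called by fib(m+1) and fib(m+2), so
  N(m) = N(m+1) + N(m+2).
fib(0) is called only by fib(2), so N(0) = N(2).
Walk down from m=65:
  N(65)=1, N(64)=1, N(63)=2, N(62)=3, N(61)=5, N(60)=8, N(59)=13, N(58)=21, N(57)=34, N(56)=55, N(55)=89, N(54)=144, N(53)=233, N(52)=377, N(51)=610, N(50)=987, N(49)=1597, N(48)=2584, N(47)=4181, N(46)=6765, N(45)=10946, N(44)=17711, N(43)=28657, N(42)=46368, N(41)=75025, N(40)=121393, N(39)=196418, N(38)=317811, N(37)=514229, N(36)=832040, N(35)=1346269, N(34)=2178309, N(33)=3524578, N(32)=5702887, N(31)=9227465, N(30)=14930352, N(29)=24157817, N(28)=39088169, N(27)=63245986, N(26)=102334155, N(25)=165580141, N(24)=267914296, N(23)=433494437, N(22)=701408733, N(21)=1134903170, N(20)=1836311903, N(19)=2971215073, N(18)=4807526976, N(17)=7778742049, N(16)=12586269025, N(15)=20365011074, N(14)=32951280099, N(13)=53316291173, N(12)=86267571272, N(11)=139583862445, N(10)=225851433717, N(9)=365435296162, N(8)=591286729879, N(7)=956722026041
N(7) = 956722026041


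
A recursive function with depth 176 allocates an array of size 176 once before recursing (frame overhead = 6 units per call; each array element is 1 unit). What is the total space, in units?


Array allocation: 176 units (allocated once)
Stack frames: 176 deep * 6 per frame = 1056 units
Total = 176 + 1056 = 1232


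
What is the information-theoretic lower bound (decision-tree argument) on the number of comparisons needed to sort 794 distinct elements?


A binary decision tree of height h has at most 2^h leaves and needs at least n! of them, so h >= ceil(log2(n!)).
794! is far too large to multiply out, so use Stirling's series:
  ln(n!) ~ n ln n - n + (1/2) ln(2 pi n) + 1/(12n)  (error below 1/(360 n^3), negligible here)
  ln(794) = 6.6770835
  n ln n = 794 * 6.6770835 = 5301.6043
  (1/2) ln(2 pi * 794) = (1/2) ln(4988.8491) = 4.2575
  1/(12*794) = 0.0001
  ln(794!) ~ 5301.6043 - 794 + 4.2575 + 0.0001 = 4511.8619
Convert to base 2: log2(794!) = 4511.8619 / ln 2 = 4511.8619 / 0.69314718 = 6509.2408
ceil(6509.2408) = 6510


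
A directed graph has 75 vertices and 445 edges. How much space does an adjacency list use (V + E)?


Adjacency list: one list head per vertex + one entry per edge
Vertex heads: 75
Edge entries: 445
Total = 75 + 445 = 520


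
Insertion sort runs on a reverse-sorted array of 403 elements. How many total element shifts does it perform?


Sum of shifts = 1 + 2 + 3 + ... + 402
= 403 * 402 / 2
= 162006 / 2
= 81003


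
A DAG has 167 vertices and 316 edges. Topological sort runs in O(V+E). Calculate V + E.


V = 167 (vertex processing)
E = 316 (edge processing)
V + E = 167 + 316 = 483


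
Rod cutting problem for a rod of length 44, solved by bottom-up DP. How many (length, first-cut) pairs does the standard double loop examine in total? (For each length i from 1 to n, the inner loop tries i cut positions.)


For each subproblem length i = 1..44, the inner loop considers i possible first cuts.
Total = 1 + 2 + ... + 44
= 44*(44+1)/2
= 44*45/2 = 990


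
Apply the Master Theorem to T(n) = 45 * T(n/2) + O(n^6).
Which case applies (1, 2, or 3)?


The Master Theorem: T(n) = a*T(n/b) + O(n^c)
  a = 45, b = 2, c = 6
log_b(a) = log_2(45) ~ 5.492
Compare b^c with a: 2^6 = 64 > 45, so c > log_b(a).
Since c > log_b(a), Case 3 applies.
T(n) = O(n^6)
Master Theorem case = 3


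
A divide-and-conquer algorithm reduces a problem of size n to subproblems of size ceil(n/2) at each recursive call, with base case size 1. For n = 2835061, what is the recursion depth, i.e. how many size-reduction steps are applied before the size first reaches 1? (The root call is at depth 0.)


Each step divides the size by 2 (rounding up); after k steps the size is ceil(n/2^k), which equals 1 exactly when 2^k >= n.
So the depth is the smallest k with 2^k >= 2835061, i.e. ceil(log_2(2835061)).
2^21 = 2097152 < 2835061 <= 4194304 = 2^22
Recursion depth = 22


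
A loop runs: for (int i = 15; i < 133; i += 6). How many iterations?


Loop starts at i = 15, increments by 6, stops when i >= 133.
Number of iterations = ceil((133 - 15) / 6)
= ceil(118 / 6)
= 20


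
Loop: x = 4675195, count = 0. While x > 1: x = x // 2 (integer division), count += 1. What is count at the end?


The variable x halves each step:
x = 4675195 -> 2337597 -> 1168798 -> 584399 -> 292199 -> 146099 -> 73049 -> 36524 -> 18262 -> 9131 -> 4565 -> 2282 -> 1141 -> 570 -> 285 -> 142 -> 71 -> 35 -> 17 -> 8 -> 4 -> 2 -> 1
Number of halvings = floor(log2(4675195)) = 22


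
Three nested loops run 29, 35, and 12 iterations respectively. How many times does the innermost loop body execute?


Loop 1 (outermost): 29 iterations
Loop 2 (middle): 35 iterations per outer
Loop 3 (innermost): 12 iterations per middle
Total = 29 * 35 * 12 = 12180


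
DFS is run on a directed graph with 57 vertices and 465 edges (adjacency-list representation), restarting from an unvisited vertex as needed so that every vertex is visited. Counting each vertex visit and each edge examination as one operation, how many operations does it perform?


A full DFS traversal processes each vertex exactly once (push/pop on stack).
Each directed edge is examined once.
V = 57, E = 465
V + E = 522


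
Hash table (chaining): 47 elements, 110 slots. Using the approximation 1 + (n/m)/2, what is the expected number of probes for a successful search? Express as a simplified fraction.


Computing expected probes:
alpha = 47/110
= 1 + alpha/2
= 1 + 47/(2*110)
= (2*110 + 47) / (2*110)
= 267/220


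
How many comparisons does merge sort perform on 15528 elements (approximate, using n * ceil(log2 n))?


Recursion depth: ceil(log2(15528)) = 14
Each recursion level merges n = 15528 elements
Total = 15528 * 14 = 217392


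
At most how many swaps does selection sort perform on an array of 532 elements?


Each of the 531 passes places one element in its final position.
Pass 1: swap minimum into position 0
Pass 2: swap minimum of remaining into position 1
...
Pass 531: last two elements, one swap
Maximum swaps = 532 - 1 = 531


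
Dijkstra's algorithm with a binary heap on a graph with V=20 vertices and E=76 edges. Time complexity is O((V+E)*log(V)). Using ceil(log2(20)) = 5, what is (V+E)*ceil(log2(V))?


Dijkstra with a binary heap: each vertex is extracted once, each edge may relax once.
Each heap operation costs O(log V).
V + E = 20 + 76 = 96
ceil(log2(20)) = 5 (since 2^4 = 16 < 20 <= 32 = 2^5)
Total heap work = (V+E) * ceil(log2(V)) = 96 * 5 = 480


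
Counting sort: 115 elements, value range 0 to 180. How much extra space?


n = 115 (output array)
k = 181 (count array for 181 distinct values)
Extra space = 115 + 181 = 296


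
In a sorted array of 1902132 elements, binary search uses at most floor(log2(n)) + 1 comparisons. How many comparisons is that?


Halving sequence: 1902132 -> 951066 -> 475533 -> 237766 -> 118883 -> 59441 -> 29720 -> 14860 -> 7430 -> 3715 -> 1857 -> 928 -> 464 -> 232 -> 116 -> 58 -> 29 -> 14 -> 7 -> 3 -> 1
Number of halvings = 20
Max comparisons = 20 + 1 = 21


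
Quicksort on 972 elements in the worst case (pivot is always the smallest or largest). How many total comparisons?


In the worst case, each partition step picks the worst pivot:
  Partition 1: 971 comparisons (n-1 elements to compare)
  Partition 2: 970 comparisons
  Partition 3: 969 comparisons
  Partition 4: 968 comparisons
  Partition 5: 967 comparisons
  ...
  Last partition: 0 comparisons
Total = (n-1) + (n-2) + ... + 1 + 0 = n*(n-1)/2
= 972*971/2 = 471906


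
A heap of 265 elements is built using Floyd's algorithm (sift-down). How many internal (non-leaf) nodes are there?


Leaf nodes occupy roughly half the array.
Sift-down is called for each internal node, starting from the last one.
Internal nodes = floor(n/2) = floor(265/2) = 132


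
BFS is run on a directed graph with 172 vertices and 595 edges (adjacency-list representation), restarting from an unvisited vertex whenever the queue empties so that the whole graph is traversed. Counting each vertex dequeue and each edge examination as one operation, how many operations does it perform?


A full BFS traversal dequeues each vertex exactly once and examines each directed edge exactly once.
V = 172 (vertex processing cost)
E = 595 (edge examination cost)
Total operations proportional to V + E = 172 + 595 = 767


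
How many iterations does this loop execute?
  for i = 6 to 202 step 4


The loop variable i takes values starting at 6 and increments by 4 each iteration.
Sequence: i = 6, 10, 14, 18, 22, 26, 30, 34, 38, ...
The upper bound 202 is inclusive, so the count is floor((last - first) / step) + 1:
floor((202 - 6) / 4) + 1 = floor(196/4) + 1 = 49 + 1 = 50


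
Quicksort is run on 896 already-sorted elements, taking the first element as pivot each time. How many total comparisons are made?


Sum of comparisons per partition:
895 + 894 + ... + 1 + 0
= 896 * (896 - 1) / 2
= 896 * 895 / 2
= 400960


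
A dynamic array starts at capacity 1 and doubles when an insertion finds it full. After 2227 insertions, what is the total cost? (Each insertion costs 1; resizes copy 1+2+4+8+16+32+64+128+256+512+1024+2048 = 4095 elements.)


Insertion cost: 2227 (one per element)
Resizes occur just before inserting elements 2, 3, 5, 9, ...
Elements copied at each resize: 1 + 2 + 4 + 8 + 16 + 32 + 64 + 128 + 256 + 512 + 1024 + 2048
Sum of copies = 4095 (geometric series: 2^k - 1)
Total = 2227 + 4095 = 6322


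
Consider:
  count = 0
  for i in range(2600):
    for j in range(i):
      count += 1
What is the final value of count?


For each i, the inner loop runs i times:
  i=0: inner runs 0 times
  i=1: inner runs 1 time
  i=2: inner runs 2 times
  i=3: inner runs 3 times
  i=4: inner runs 4 times
  i=5: inner runs 5 times
  i=6: inner runs 6 times
  i=7: inner runs 7 times
  ...
Total = 0 + 1 + 2 + ... + 2599 = 2600*(2600-1)/2 = 3378700


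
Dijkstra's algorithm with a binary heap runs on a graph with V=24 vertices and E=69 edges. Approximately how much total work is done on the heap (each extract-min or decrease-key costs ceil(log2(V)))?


Dijkstra with a binary heap: each vertex is extracted once, each edge may relax once.
Each heap operation costs O(log V).
V + E = 24 + 69 = 93
ceil(log2(24)) = 5 (since 2^4 = 16 < 24 <= 32 = 2^5)
Total heap work = (V+E) * ceil(log2(V)) = 93 * 5 = 465


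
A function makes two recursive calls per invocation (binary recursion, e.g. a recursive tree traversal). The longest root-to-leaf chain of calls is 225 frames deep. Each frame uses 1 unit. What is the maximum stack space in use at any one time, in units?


Binary recursion: the two calls run one after the other, so only one root-to-leaf chain of frames is on the stack at a time.
Maximum depth (longest chain) = 225 frames
Each frame = 1 unit
Max stack space = 225 * 1 = 225


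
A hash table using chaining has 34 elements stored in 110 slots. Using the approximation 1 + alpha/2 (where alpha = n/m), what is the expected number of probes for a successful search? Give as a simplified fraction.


Load factor alpha = n/m = 34/110
Expected probes = 1 + alpha/2 = 1 + 34/(2*110)
= 1 + 34/220
= 220/220 + 34/220
= 254/220
Simplify: 127/110


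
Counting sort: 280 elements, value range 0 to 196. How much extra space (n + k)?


n = 280 (output array)
k = 197 (count array for 197 distinct values)
Extra space = 280 + 197 = 477


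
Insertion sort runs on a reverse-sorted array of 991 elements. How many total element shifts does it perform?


Sum of shifts = 1 + 2 + 3 + ... + 990
= 991 * 990 / 2
= 981090 / 2
= 490545


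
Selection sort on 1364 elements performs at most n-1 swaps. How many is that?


Each of the 1363 passes places one element in its final position.
Pass 1: swap minimum into position 0
Pass 2: swap minimum of remaining into position 1
...
Pass 1363: last two elements, one swap
Maximum swaps = 1364 - 1 = 1363


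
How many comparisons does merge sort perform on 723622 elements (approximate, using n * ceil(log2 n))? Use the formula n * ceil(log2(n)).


Recursion depth: ceil(log2(723622)) = 20
Each recursion level merges n = 723622 elements
Total = 723622 * 20 = 14472440


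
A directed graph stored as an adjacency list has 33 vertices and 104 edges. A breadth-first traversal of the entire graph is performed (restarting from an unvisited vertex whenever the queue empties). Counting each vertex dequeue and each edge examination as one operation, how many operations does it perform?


A full BFS traversal dequeues each vertex once and examines each edge once.
Vertex visits: 33
Edge visits: 104
V + E = 33 + 104 = 137


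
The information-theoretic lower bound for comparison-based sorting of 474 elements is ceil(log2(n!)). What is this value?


A binary decision tree of height h has at most 2^h leaves and needs at least n! of them, so h >= ceil(log2(n!)).
474! is far too large to multiply out, so use Stirling's series:
  ln(n!) ~ n ln n - n + (1/2) ln(2 pi n) + 1/(12n)  (error below 1/(360 n^3), negligible here)
  ln(474) = 6.1612073
  n ln n = 474 * 6.1612073 = 2920.4123
  (1/2) ln(2 pi * 474) = (1/2) ln(2978.2298) = 3.9995
  1/(12*474) = 0.0002
  ln(474!) ~ 2920.4123 - 474 + 3.9995 + 0.0002 = 2450.4120
Convert to base 2: log2(474!) = 2450.4120 / ln 2 = 2450.4120 / 0.69314718 = 3535.1972
ceil(3535.1972) = 3536


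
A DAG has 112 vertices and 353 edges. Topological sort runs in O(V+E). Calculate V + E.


V = 112 (vertex processing)
E = 353 (edge processing)
V + E = 112 + 353 = 465


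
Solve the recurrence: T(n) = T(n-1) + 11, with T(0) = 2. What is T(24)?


Unrolling the recurrence:
T(24) = T(23) + 11
       = T(22) + 11 + 11
       = T(21) + 11*3
       ...
       = T(0) + 11*24
       = 2 + 264 = 266


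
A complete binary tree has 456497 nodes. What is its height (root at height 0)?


In a complete binary tree, level k holds nodes 2^k .. 2^(k+1)-1 (1-indexed).
Height = floor(log2(n)) = floor(log2(456497)) = 18
Check: 2^18 = 262144 <= 456497 < 524288 = 2^19


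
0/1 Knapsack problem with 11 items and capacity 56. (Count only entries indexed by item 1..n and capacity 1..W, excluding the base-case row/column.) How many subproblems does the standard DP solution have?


The DP table is indexed by (item, capacity).
Rows: 11 items
Columns: 56 capacity values (1 to W)
Total subproblems = 11 * 56 = 616


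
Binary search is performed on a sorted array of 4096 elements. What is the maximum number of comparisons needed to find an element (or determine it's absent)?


Binary search halves the search space each comparison:
  Step 1: search space = 4096 -> 2048
  Step 2: search space = 2048 -> 1024
  Step 3: search space = 1024 -> 512
  Step 4: search space = 512 -> 256
  Step 5: search space = 256 -> 128
  Step 6: search space = 128 -> 64
  Step 7: search space = 64 -> 32
  Step 8: search space = 32 -> 16
  Step 9: search space = 16 -> 8
  Step 10: search space = 8 -> 4
  Step 11: search space = 4 -> 2
  Step 12: search space = 2 -> 1
  Step 13: search space = 1 (final check)
Maximum comparisons = floor(log2(4096)) + 1 = 12 + 1 = 13


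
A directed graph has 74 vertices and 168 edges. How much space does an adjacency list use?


Adjacency list: one list head per vertex + one entry per edge
Vertex heads: 74
Edge entries: 168
Total = 74 + 168 = 242


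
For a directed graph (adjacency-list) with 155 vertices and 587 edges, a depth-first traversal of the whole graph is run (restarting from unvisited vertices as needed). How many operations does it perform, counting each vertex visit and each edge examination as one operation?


A full DFS traversal visits each vertex once and examines each edge once.
V = 155
E = 587
Sum = 155 + 587 = 742


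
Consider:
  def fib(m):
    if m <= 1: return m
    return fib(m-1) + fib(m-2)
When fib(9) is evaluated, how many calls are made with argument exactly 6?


Let N(m) = number of times fib(m) is called while evaluating fib(9).
N(9) = 1 (the initial call).
N(8) = 1 (only fib(9) calls it).
For 1 <= m <= 7: fib(m) is called by fib(m+1) and fib(m+2), so
  N(m) = N(m+1) + N(m+2).
fib(0) is called only by fib(2), so N(0) = N(2).
Walk down from m=9:
  N(9)=1, N(8)=1, N(7)=2, N(6)=3
N(6) = 3


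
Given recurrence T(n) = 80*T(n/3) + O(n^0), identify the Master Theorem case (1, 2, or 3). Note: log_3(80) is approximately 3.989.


Master Theorem parameters: a=80, b=3, c=0
log_b(a) = 3.989
Compare b^c with a: 3^0 = 1 < 80, so c < log_b(a).
Comparing c=0 vs log_b(a)=3.989:
0 < 3.989 => Case 1
Result: T(n) = O(n^(log_3 80)) ~ O(n^3.989)
Master Theorem case = 1


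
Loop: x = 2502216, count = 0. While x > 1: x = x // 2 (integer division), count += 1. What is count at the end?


The variable x halves each step:
x = 2502216 -> 1251108 -> 625554 -> 312777 -> 156388 -> 78194 -> 39097 -> 19548 -> 9774 -> 4887 -> 2443 -> 1221 -> 610 -> 305 -> 152 -> 76 -> 38 -> 19 -> 9 -> 4 -> 2 -> 1
Number of halvings = floor(log2(2502216)) = 21


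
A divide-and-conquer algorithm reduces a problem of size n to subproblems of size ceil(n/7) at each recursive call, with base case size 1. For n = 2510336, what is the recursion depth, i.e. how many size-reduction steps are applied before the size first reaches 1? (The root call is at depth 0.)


Each step divides the size by 7 (rounding up); after k steps the size is ceil(n/7^k), which equals 1 exactly when 7^k >= n.
So the depth is the smallest k with 7^k >= 2510336, i.e. ceil(log_7(2510336)).
7^7 = 823543 < 2510336 <= 5764801 = 7^8
Recursion depth = 8


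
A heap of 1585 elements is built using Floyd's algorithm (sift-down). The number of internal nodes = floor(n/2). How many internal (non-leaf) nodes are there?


Leaf nodes occupy roughly half the array.
Sift-down is called for each internal node, starting from the last one.
Internal nodes = floor(n/2) = floor(1585/2) = 792


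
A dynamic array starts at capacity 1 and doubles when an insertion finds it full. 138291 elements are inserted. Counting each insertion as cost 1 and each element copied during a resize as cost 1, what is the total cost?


n = 138291
Insertion costs: 138291
Resizes copy 1, 2, 4, ... up to the largest power of 2 that is <= n-1 = 138290, i.e. 131072.
Copy costs = 1 + 2 + 4 + 8 + 16 + 32 + 64 + 128 + 256 + 512 + 1024 + 2048 + 4096 + 8192 + 16384 + 32768 + 65536 + 131072 = 262143
Total = 138291 + 262143 = 400434


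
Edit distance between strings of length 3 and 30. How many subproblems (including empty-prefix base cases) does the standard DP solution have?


The table includes base cases (empty prefixes).
Rows: (m+1) = 4
Columns: (n+1) = 31
Total = 4 * 31 = 124


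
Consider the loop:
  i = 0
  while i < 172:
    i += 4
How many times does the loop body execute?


Starting at i = 0, each iteration adds 4.
Iterations until i >= 172:
  Iteration 1: i = 0 -> i = 4
  Iteration 2: i = 4 -> i = 8
  Iteration 3: i = 8 -> i = 12
  Iteration 4: i = 12 -> i = 16
  Iteration 5: i = 16 -> i = 20
  Iteration 6: i = 20 -> i = 24
  Iteration 7: i = 24 -> i = 28
  Iteration 8: i = 28 -> i = 32
  ... continuing ...
Total iterations = ceil(172/4) = 43


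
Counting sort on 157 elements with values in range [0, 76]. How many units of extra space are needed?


Output array size: 157 (to store sorted result)
Count array size: 77 (one slot per possible value, range 0 to 76)
Total extra space = 157 + 77 = 234


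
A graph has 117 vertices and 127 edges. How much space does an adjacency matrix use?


Adjacency matrix: V x V grid of entries
Space = V^2 = 117^2 = 117 * 117 = 13689


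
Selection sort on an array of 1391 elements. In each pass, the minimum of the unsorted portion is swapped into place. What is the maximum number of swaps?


Selection sort performs one swap per pass:
  Pass 1: find min in positions 0 to 1390, swap with position 0
  Pass 2: find min in positions 1 to 1390, swap with position 1
  Pass 3: find min in positions 2 to 1390, swap with position 2
  Pass 4: find min in positions 3 to 1390, swap with position 3
  Pass 5: find min in positions 4 to 1390, swap with position 4
  ... (1385 more passes)
Total passes (and swaps) = n - 1 = 1391 - 1 = 1390


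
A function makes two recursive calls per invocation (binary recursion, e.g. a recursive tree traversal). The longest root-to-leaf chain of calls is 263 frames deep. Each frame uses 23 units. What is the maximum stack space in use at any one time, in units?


Binary recursion: the two calls run one after the other, so only one root-to-leaf chain of frames is on the stack at a time.
Maximum depth (longest chain) = 263 frames
Each frame = 23 units
Max stack space = 263 * 23 = 6049


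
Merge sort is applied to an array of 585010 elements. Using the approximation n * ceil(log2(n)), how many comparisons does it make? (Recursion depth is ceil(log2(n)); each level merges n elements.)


Merge sort divides the array into halves recursively.
Number of levels = ceil(log2(585010)) = 20
At each level, approximately n = 585010 comparisons are needed for merging.
Total comparisons ~ n * ceil(log2(n)) = 585010 * 20 = 11700200


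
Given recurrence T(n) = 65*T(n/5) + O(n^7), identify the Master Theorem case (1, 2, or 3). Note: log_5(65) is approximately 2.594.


Master Theorem parameters: a=65, b=5, c=7
log_b(a) = 2.594
Compare b^c with a: 5^7 = 78125 > 65, so c > log_b(a).
Comparing c=7 vs log_b(a)=2.594:
7 > 2.594 => Case 3
Result: T(n) = O(n^7)
Master Theorem case = 3


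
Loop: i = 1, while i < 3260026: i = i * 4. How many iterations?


i multiplies by 4 each step:
i = 1 -> 4 -> 16 -> 64 -> 256 -> 1024 -> 4096 -> 16384 -> 65536 -> 262144 -> 1048576 -> 4194304 (stop)
Iterations = ceil(log_4(3260026)) = 11


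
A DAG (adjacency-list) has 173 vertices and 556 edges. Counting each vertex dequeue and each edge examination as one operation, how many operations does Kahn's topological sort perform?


V = 173 (vertex processing)
E = 556 (edge processing)
V + E = 173 + 556 = 729


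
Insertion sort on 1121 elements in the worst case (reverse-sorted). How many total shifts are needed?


In the worst case (reverse-sorted), each element shifts past all previous:
  Element 1: 1 shifts
  Element 2: 2 shifts
  Element 3: 3 shifts
  Element 4: 4 shifts
  Element 5: 5 shifts
  ...
  Element 1120: 1120 shifts
Total = 1 + 2 + ... + 1120
= 1121*(1121-1)/2 = 627760


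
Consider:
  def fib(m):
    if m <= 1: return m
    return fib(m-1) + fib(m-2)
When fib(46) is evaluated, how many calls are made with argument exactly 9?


Let N(m) = number of times fib(m) is called while evaluating fib(46).
N(46) = 1 (the initial call).
N(45) = 1 (only fib(46) calls it).
For 1 <= m <= 44: fib(m) is called by fib(m+1) and fib(m+2), so
  N(m) = N(m+1) + N(m+2).
fib(0) is called only by fib(2), so N(0) = N(2).
Walk down from m=46:
  N(46)=1, N(45)=1, N(44)=2, N(43)=3, N(42)=5, N(41)=8, N(40)=13, N(39)=21, N(38)=34, N(37)=55, N(36)=89, N(35)=144, N(34)=233, N(33)=377, N(32)=610, N(31)=987, N(30)=1597, N(29)=2584, N(28)=4181, N(27)=6765, N(26)=10946, N(25)=17711, N(24)=28657, N(23)=46368, N(22)=75025, N(21)=121393, N(20)=196418, N(19)=317811, N(18)=514229, N(17)=832040, N(16)=1346269, N(15)=2178309, N(14)=3524578, N(13)=5702887, N(12)=9227465, N(11)=14930352, N(10)=24157817, N(9)=39088169
N(9) = 39088169


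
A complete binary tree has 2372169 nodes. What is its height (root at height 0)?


In a complete binary tree, level k holds nodes 2^k .. 2^(k+1)-1 (1-indexed).
Height = floor(log2(n)) = floor(log2(2372169)) = 21
Check: 2^21 = 2097152 <= 2372169 < 4194304 = 2^22


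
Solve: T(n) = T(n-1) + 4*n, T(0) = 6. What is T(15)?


Expanding the recurrence:
T(15) = T(14) + 4*15
       = T(13) + 4*14 + 4*15
       ...
       = T(0) + 4*(1 + 2 + ... + 15)
       = 6 + 4 * 15*16/2
       = 6 + 4 * 120
       = 6 + 480 = 486


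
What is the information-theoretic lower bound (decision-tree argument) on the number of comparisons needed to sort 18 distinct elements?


A binary decision tree of height h has at most 2^h leaves and needs at least n! of them, so h >= ceil(log2(n!)).
Compute 18! as a running product:
  x2 = 2, x3 = 6, x4 = 24, x5 = 120
  x6 = 720, x7 = 5040, x8 = 40320, x9 = 362880
  x10 = 3628800, x11 = 39916800, x12 = 479001600, x13 = 6227020800
  x14 = 87178291200, x15 = 1307674368000, x16 = 20922789888000, x17 = 355687428096000
  x18 = 6402373705728000
18! = 6402373705728000
Bracket between powers of 2:
  2^52 = 4503599627370496 < 6402373705728000 <= 9007199254740992 = 2^53
So ceil(log2(18!)) = 53


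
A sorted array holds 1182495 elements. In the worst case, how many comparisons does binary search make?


Halving sequence: 1182495 -> 591247 -> 295623 -> 147811 -> 73905 -> 36952 -> 18476 -> 9238 -> 4619 -> 2309 -> 1154 -> 577 -> 288 -> 144 -> 72 -> 36 -> 18 -> 9 -> 4 -> 2 -> 1
Number of halvings = 20
Max comparisons = 20 + 1 = 21


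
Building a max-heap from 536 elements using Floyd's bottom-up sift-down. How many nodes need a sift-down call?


In a heap of 536 elements (0-indexed array):
  Last element index: 535
  Parent of last element: floor((535 - 1) / 2) = 267
  Internal nodes: indices 0 to 267
  Count = floor(536/2) = 268


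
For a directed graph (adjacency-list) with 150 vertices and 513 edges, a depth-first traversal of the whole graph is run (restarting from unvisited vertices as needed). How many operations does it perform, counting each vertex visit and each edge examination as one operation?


A full DFS traversal visits each vertex once and examines each edge once.
V = 150
E = 513
Sum = 150 + 513 = 663


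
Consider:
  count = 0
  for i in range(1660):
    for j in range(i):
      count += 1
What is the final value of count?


For each i, the inner loop runs i times:
  i=0: inner runs 0 times
  i=1: inner runs 1 time
  i=2: inner runs 2 times
  i=3: inner runs 3 times
  i=4: inner runs 4 times
  i=5: inner runs 5 times
  i=6: inner runs 6 times
  i=7: inner runs 7 times
  ...
Total = 0 + 1 + 2 + ... + 1659 = 1660*(1660-1)/2 = 1376970


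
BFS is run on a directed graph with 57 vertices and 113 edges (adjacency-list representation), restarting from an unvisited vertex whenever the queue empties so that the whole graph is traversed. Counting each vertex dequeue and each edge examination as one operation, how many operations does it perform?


A full BFS traversal dequeues each vertex exactly once and examines each directed edge exactly once.
V = 57 (vertex processing cost)
E = 113 (edge examination cost)
Total operations proportional to V + E = 57 + 113 = 170


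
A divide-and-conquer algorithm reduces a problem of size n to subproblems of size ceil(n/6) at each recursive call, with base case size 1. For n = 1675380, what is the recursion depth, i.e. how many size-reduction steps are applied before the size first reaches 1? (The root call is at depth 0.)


Each step divides the size by 6 (rounding up); after k steps the size is ceil(n/6^k), which equals 1 exactly when 6^k >= n.
So the depth is the smallest k with 6^k >= 1675380, i.e. ceil(log_6(1675380)).
6^7 = 279936 < 1675380 <= 1679616 = 6^8
Recursion depth = 8


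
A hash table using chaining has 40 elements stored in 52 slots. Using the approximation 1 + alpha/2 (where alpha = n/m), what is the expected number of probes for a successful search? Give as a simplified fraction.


Load factor alpha = n/m = 40/52
Expected probes = 1 + alpha/2 = 1 + 40/(2*52)
= 1 + 40/104
= 104/104 + 40/104
= 144/104
Simplify: 18/13


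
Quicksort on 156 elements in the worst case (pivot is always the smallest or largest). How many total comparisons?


In the worst case, each partition step picks the worst pivot:
  Partition 1: 155 comparisons (n-1 elements to compare)
  Partition 2: 154 comparisons
  Partition 3: 153 comparisons
  Partition 4: 152 comparisons
  Partition 5: 151 comparisons
  ...
  Last partition: 0 comparisons
Total = (n-1) + (n-2) + ... + 1 + 0 = n*(n-1)/2
= 156*155/2 = 12090


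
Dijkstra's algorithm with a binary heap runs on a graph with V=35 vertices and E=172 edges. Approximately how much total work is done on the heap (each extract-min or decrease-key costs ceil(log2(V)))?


Dijkstra with a binary heap: each vertex is extracted once, each edge may relax once.
Each heap operation costs O(log V).
V + E = 35 + 172 = 207
ceil(log2(35)) = 6 (since 2^5 = 32 < 35 <= 64 = 2^6)
Total heap work = (V+E) * ceil(log2(V)) = 207 * 6 = 1242


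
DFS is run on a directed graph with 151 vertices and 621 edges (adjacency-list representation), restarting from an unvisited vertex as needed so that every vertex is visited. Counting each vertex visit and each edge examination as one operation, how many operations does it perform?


A full DFS traversal processes each vertex exactly once (push/pop on stack).
Each directed edge is examined once.
V = 151, E = 621
V + E = 772


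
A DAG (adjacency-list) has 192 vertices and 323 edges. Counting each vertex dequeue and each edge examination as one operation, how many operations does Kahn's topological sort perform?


V = 192 (vertex processing)
E = 323 (edge processing)
V + E = 192 + 323 = 515


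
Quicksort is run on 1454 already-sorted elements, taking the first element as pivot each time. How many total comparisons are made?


Sum of comparisons per partition:
1453 + 1452 + ... + 1 + 0
= 1454 * (1454 - 1) / 2
= 1454 * 1453 / 2
= 1056331


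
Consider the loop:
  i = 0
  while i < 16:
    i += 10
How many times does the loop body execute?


Starting at i = 0, each iteration adds 10.
Iterations until i >= 16:
  Iteration 1: i = 0 -> i = 10
  Iteration 2: i = 10 -> i = 20
Total iterations = ceil(16/10) = 2


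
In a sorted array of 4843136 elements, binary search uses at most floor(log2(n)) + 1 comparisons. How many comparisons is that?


Halving sequence: 4843136 -> 2421568 -> 1210784 -> 605392 -> 302696 -> 151348 -> 75674 -> 37837 -> 18918 -> 9459 -> 4729 -> 2364 -> 1182 -> 591 -> 295 -> 147 -> 73 -> 36 -> 18 -> 9 -> 4 -> 2 -> 1
Number of halvings = 22
Max comparisons = 22 + 1 = 23


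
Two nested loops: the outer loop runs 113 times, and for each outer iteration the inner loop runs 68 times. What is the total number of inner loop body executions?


Outer loop: 113 iterations
Inner loop: 68 iterations per outer iteration
Total = 113 * 68 = 7684


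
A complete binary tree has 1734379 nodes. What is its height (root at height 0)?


In a complete binary tree, level k holds nodes 2^k .. 2^(k+1)-1 (1-indexed).
Height = floor(log2(n)) = floor(log2(1734379)) = 20
Check: 2^20 = 1048576 <= 1734379 < 2097152 = 2^21


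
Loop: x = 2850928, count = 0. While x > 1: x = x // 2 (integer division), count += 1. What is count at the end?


The variable x halves each step:
x = 2850928 -> 1425464 -> 712732 -> 356366 -> 178183 -> 89091 -> 44545 -> 22272 -> 11136 -> 5568 -> 2784 -> 1392 -> 696 -> 348 -> 174 -> 87 -> 43 -> 21 -> 10 -> 5 -> 2 -> 1
Number of halvings = floor(log2(2850928)) = 21


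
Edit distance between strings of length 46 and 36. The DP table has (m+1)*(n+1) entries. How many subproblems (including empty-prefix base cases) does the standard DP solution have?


The table includes base cases (empty prefixes).
Rows: (m+1) = 47
Columns: (n+1) = 37
Total = 47 * 37 = 1739


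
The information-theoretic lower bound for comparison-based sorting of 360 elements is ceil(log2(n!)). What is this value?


A binary decision tree of height h has at most 2^h leaves and needs at least n! of them, so h >= ceil(log2(n!)).
360! is far too large to multiply out, so use Stirling's series:
  ln(n!) ~ n ln n - n + (1/2) ln(2 pi n) + 1/(12n)  (error below 1/(360 n^3), negligible here)
  ln(360) = 5.8861040
  n ln n = 360 * 5.8861040 = 2118.9974
  (1/2) ln(2 pi * 360) = (1/2) ln(2261.9467) = 3.8620
  1/(12*360) = 0.0002
  ln(360!) ~ 2118.9974 - 360 + 3.8620 + 0.0002 = 1762.8596
Convert to base 2: log2(360!) = 1762.8596 / ln 2 = 1762.8596 / 0.69314718 = 2543.2688
ceil(2543.2688) = 2544


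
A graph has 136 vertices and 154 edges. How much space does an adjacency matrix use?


Adjacency matrix: V x V grid of entries
Space = V^2 = 136^2 = 136 * 136 = 18496


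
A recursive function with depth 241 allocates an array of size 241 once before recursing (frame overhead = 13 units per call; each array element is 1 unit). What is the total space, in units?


Array allocation: 241 units (allocated once)
Stack frames: 241 deep * 13 per frame = 3133 units
Total = 241 + 3133 = 3374


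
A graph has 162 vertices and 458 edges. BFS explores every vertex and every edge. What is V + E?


A full BFS traversal dequeues each vertex once and examines each edge once.
Vertex visits: 162
Edge visits: 458
V + E = 162 + 458 = 620


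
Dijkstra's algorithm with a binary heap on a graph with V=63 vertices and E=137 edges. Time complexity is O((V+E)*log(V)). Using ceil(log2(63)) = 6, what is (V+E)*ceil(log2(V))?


Dijkstra with a binary heap: each vertex is extracted once, each edge may relax once.
Each heap operation costs O(log V).
V + E = 63 + 137 = 200
ceil(log2(63)) = 6 (since 2^5 = 32 < 63 <= 64 = 2^6)
Total heap work = (V+E) * ceil(log2(V)) = 200 * 6 = 1200


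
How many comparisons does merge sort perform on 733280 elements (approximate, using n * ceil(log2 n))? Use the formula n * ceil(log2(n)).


Recursion depth: ceil(log2(733280)) = 20
Each recursion level merges n = 733280 elements
Total = 733280 * 20 = 14665600


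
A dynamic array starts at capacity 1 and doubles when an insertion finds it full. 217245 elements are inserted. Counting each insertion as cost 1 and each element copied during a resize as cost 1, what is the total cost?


n = 217245
Insertion costs: 217245
Resizes copy 1, 2, 4, ... up to the largest power of 2 that is <= n-1 = 217244, i.e. 131072.
Copy costs = 1 + 2 + 4 + 8 + 16 + 32 + 64 + 128 + 256 + 512 + 1024 + 2048 + 4096 + 8192 + 16384 + 32768 + 65536 + 131072 = 262143
Total = 217245 + 262143 = 479388


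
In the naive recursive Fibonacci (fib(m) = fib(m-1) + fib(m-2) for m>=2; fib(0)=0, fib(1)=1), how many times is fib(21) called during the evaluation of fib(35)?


Let N(m) = number of times fib(m) is called while evaluating fib(35).
N(35) = 1 (the initial call).
N(34) = 1 (only fib(35) calls it).
For 1 <= m <= 33: fib(m) is called by fib(m+1) and fib(m+2), so
  N(m) = N(m+1) + N(m+2).
fib(0) is called only by fib(2), so N(0) = N(2).
Walk down from m=35:
  N(35)=1, N(34)=1, N(33)=2, N(32)=3, N(31)=5, N(30)=8, N(29)=13, N(28)=21, N(27)=34, N(26)=55, N(25)=89, N(24)=144, N(23)=233, N(22)=377, N(21)=610
N(21) = 610


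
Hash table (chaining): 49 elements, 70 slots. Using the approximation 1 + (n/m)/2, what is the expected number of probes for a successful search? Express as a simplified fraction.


Computing expected probes:
alpha = 49/70
= 1 + alpha/2
= 1 + 49/(2*70)
= (2*70 + 49) / (2*70)
= 189/140 = 27/20


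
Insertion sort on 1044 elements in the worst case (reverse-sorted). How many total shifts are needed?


In the worst case (reverse-sorted), each element shifts past all previous:
  Element 1: 1 shifts
  Element 2: 2 shifts
  Element 3: 3 shifts
  Element 4: 4 shifts
  Element 5: 5 shifts
  ...
  Element 1043: 1043 shifts
Total = 1 + 2 + ... + 1043
= 1044*(1044-1)/2 = 544446


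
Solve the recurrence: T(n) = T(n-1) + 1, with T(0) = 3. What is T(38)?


Unrolling the recurrence:
T(38) = T(37) + 1
       = T(36) + 1 + 1
       = T(35) + 1*3
       ...
       = T(0) + 1*38
       = 3 + 38 = 41


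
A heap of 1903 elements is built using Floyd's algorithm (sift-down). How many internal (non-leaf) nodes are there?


Leaf nodes occupy roughly half the array.
Sift-down is called for each internal node, starting from the last one.
Internal nodes = floor(n/2) = floor(1903/2) = 951


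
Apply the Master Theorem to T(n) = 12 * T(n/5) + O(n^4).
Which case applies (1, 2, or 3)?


The Master Theorem: T(n) = a*T(n/b) + O(n^c)
  a = 12, b = 5, c = 4
log_b(a) = log_5(12) ~ 1.544
Compare b^c with a: 5^4 = 625 > 12, so c > log_b(a).
Since c > log_b(a), Case 3 applies.
T(n) = O(n^4)
Master Theorem case = 3


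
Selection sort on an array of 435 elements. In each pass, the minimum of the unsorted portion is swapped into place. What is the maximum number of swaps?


Selection sort performs one swap per pass:
  Pass 1: find min in positions 0 to 434, swap with position 0
  Pass 2: find min in positions 1 to 434, swap with position 1
  Pass 3: find min in positions 2 to 434, swap with position 2
  Pass 4: find min in positions 3 to 434, swap with position 3
  Pass 5: find min in positions 4 to 434, swap with position 4
  ... (429 more passes)
Total passes (and swaps) = n - 1 = 435 - 1 = 434


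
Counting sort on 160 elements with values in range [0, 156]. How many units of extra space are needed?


Output array size: 160 (to store sorted result)
Count array size: 157 (one slot per possible value, range 0 to 156)
Total extra space = 160 + 157 = 317


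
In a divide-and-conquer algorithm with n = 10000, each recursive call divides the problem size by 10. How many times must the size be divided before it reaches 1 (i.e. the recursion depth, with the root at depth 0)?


Number of divisions = log_10(10000)
Sizes: 10000 -> 1000 -> 100 -> 10 -> 1 (4 divisions)
Recursion depth = 4


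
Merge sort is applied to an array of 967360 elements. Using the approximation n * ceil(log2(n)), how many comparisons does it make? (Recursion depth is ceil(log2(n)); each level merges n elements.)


Merge sort divides the array into halves recursively.
Number of levels = ceil(log2(967360)) = 20
At each level, approximately n = 967360 comparisons are needed for merging.
Total comparisons ~ n * ceil(log2(n)) = 967360 * 20 = 19347200


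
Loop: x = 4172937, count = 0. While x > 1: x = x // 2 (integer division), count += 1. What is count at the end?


The variable x halves each step:
x = 4172937 -> 2086468 -> 1043234 -> 521617 -> 260808 -> 130404 -> 65202 -> 32601 -> 16300 -> 8150 -> 4075 -> 2037 -> 1018 -> 509 -> 254 -> 127 -> 63 -> 31 -> 15 -> 7 -> 3 -> 1
Number of halvings = floor(log2(4172937)) = 21


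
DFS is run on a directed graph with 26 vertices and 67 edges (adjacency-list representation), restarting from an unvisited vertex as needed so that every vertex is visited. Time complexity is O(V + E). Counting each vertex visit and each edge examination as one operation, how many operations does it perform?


A full DFS traversal processes each vertex exactly once (push/pop on stack).
Each directed edge is examined once.
V = 26, E = 67
V + E = 93


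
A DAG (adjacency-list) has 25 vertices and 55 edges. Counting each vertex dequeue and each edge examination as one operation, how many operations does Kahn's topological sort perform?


V = 25 (vertex processing)
E = 55 (edge processing)
V + E = 25 + 55 = 80
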